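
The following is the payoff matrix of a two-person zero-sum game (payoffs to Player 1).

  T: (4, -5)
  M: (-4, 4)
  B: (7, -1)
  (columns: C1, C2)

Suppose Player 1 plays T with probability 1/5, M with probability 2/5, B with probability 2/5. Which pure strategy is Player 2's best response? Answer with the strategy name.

C2

If Player 2 plays C1, Player 1's expected payoff is (1/5)·4 + (2/5)·(-4) + (2/5)·7 = 2.
If Player 2 plays C2, Player 1's expected payoff is (1/5)·(-5) + (2/5)·4 + (2/5)·(-1) = 1/5.
Player 2 minimizes Player 1's payoff; the smallest is 1/5, so the best response is C2.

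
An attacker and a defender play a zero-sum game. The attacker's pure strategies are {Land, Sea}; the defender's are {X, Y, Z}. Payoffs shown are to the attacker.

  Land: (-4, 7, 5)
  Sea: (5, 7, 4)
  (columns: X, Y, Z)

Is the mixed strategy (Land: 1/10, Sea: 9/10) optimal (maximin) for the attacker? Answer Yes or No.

Against X this mix gives (1/10)·(-4) + (9/10)·5 = 41/10.
Against Y this mix gives (1/10)·7 + (9/10)·7 = 7.
Against Z this mix gives (1/10)·5 + (9/10)·4 = 41/10.
All of the defender's active replies (X, Z) yield 41/10, and no column does worse for the attacker. The mix makes the defender indifferent and guarantees 41/10, so it is optimal.

Yes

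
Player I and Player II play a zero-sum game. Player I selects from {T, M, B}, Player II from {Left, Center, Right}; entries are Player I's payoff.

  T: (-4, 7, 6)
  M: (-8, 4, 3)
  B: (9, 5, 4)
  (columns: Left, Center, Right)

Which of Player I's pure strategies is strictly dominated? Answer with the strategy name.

M

T gives a strictly higher payoff than M against every column: -4 > -8, 7 > 4, 6 > 3.
So M is strictly dominated and Player I never plays it.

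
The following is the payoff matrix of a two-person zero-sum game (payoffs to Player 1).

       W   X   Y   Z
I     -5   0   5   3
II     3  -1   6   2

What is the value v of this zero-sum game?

-5/9

Row minima: I → -5, II → -1; maximin = -1.
Column maxima: W → 3, X → 0, Y → 6, Z → 3; minimax = 0.
-1 ≠ 0, so there is no saddle point; optimal play is mixed.
Y is strictly dominated by W (it gives Player 1 strictly more in every row), so Player 2 never plays it.
Z is strictly dominated by X (it gives Player 1 strictly more in every row), so Player 2 never plays it.
On the remaining 2×2 (I, II vs W, X):
Let Player 1 play I with probability p. Expected payoff against W: (-5)p + 3(1−p) = −8p + 3; against X: 0p + (-1)(1−p) = p − 1.
Setting these equal: −8p + 3 = p − 1 ⇒ −9p = -4 ⇒ p = 4/9, and the value is (-8)·(4/9) + 3 = -5/9.
For Player 2: with q = P(W), equating I's and II's payoffs gives −5q = 4q − 1 ⇒ q = 1/9.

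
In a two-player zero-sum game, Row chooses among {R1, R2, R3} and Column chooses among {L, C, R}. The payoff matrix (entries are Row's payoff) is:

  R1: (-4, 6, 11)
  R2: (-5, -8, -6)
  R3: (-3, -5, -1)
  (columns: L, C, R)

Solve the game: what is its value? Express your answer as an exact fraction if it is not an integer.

Row minima: R1 → -4, R2 → -8, R3 → -5; maximin = -4.
Column maxima: L → -3, C → 6, R → 11; minimax = -3.
-4 ≠ -3, so there is no saddle point; optimal play is mixed.
R2 is strictly dominated by R1, so Row never plays it.
With R2 eliminated, R is strictly dominated by L (it gives Row strictly more in every remaining row), so Column never plays it.
On the remaining 2×2 (R1, R3 vs L, C):
Let Row play R1 with probability p. Expected payoff against L: (-4)p + (-3)(1−p) = −p − 3; against C: 6p + (-5)(1−p) = 11p − 5.
Setting these equal: −p − 3 = 11p − 5 ⇒ −12p = -2 ⇒ p = 1/6, and the value is (-1)·(1/6) − 3 = -19/6.
For Column: with q = P(L), equating R1's and R3's payoffs gives −10q + 6 = 2q − 5 ⇒ q = 11/12.

-19/6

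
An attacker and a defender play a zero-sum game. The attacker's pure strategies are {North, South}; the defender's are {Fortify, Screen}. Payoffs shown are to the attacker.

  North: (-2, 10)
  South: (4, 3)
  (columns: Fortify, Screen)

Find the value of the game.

46/13

Row minima: North → -2, South → 3; maximin = 3.
Column maxima: Fortify → 4, Screen → 10; minimax = 4.
3 ≠ 4, so there is no saddle point; optimal play is mixed.
Let the attacker play North with probability p. Expected payoff against Fortify: (-2)p + 4(1−p) = −6p + 4; against Screen: 10p + 3(1−p) = 7p + 3.
Setting these equal: −6p + 4 = 7p + 3 ⇒ −13p = -1 ⇒ p = 1/13, and the value is (-6)·(1/13) + 4 = 46/13.
For the defender: with q = P(Fortify), equating North's and South's payoffs gives −12q + 10 = q + 3 ⇒ q = 7/13.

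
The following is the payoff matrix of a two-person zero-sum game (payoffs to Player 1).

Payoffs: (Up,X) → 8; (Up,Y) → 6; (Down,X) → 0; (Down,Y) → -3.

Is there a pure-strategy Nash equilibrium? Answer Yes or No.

Row minima: Up → 6, Down → -3; maximin = 6.
Column maxima: X → 8, Y → 6; minimax = 6.
maximin = minimax = 6, so a saddle point exists.

Yes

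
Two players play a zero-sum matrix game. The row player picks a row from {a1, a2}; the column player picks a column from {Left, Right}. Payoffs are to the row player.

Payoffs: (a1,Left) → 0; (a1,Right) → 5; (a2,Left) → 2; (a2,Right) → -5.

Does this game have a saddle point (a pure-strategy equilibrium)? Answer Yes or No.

Row minima: a1 → 0, a2 → -5; maximin = 0.
Column maxima: Left → 2, Right → 5; minimax = 2.
0 ≠ 2, so no pure-strategy equilibrium exists.

No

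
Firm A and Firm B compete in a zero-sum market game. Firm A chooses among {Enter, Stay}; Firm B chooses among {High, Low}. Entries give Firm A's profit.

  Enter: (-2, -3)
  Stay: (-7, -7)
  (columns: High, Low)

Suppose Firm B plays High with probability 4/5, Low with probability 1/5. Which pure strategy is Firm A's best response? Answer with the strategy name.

Enter

Expected payoff of Enter: (4/5)·(-2) + (1/5)·(-3) = -11/5.
Expected payoff of Stay: (4/5)·(-7) + (1/5)·(-7) = -7.
The largest is -11/5, so Firm A's best response is Enter.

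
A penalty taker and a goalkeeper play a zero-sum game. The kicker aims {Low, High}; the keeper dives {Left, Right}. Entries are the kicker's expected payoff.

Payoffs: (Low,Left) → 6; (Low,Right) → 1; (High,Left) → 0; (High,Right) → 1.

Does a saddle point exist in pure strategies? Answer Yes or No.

Row minima: Low → 1, High → 0; maximin = 1.
Column maxima: Left → 6, Right → 1; minimax = 1.
maximin = minimax = 1, so a saddle point exists.

Yes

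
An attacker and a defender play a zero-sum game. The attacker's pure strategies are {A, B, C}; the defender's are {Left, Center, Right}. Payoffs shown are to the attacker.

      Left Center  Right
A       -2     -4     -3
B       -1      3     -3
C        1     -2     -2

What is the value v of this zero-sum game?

-2

Row minima: A → -4, B → -3, C → -2; maximin = -2.
Column maxima: Left → 1, Center → 3, Right → -2; minimax = -2.
Since maximin = minimax = -2, there is a saddle point and the value is -2.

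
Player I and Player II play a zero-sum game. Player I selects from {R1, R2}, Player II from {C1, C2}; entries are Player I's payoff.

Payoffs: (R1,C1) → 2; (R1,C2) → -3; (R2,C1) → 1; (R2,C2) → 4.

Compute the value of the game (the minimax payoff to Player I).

Row minima: R1 → -3, R2 → 1; maximin = 1.
Column maxima: C1 → 2, C2 → 4; minimax = 2.
1 ≠ 2, so there is no saddle point; optimal play is mixed.
Let Player I play R1 with probability p. Expected payoff against C1: 2p + 1(1−p) = p + 1; against C2: (-3)p + 4(1−p) = −7p + 4.
Setting these equal: p + 1 = −7p + 4 ⇒ 8p = 3 ⇒ p = 3/8, and the value is (1)·(3/8) + 1 = 11/8.
For Player II: with q = P(C1), equating R1's and R2's payoffs gives 5q − 3 = −3q + 4 ⇒ q = 7/8.

11/8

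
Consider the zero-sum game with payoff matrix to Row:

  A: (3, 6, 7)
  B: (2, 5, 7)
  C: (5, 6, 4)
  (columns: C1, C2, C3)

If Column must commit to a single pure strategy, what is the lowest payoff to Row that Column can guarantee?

5

Column maxima: C1 → 5, C2 → 6, C3 → 7.
The smallest of these is 5.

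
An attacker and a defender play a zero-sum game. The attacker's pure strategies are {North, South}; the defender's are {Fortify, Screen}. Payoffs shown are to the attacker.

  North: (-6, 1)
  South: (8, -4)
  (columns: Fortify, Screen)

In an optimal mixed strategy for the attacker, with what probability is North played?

Row minima: North → -6, South → -4; maximin = -4.
Column maxima: Fortify → 8, Screen → 1; minimax = 1.
-4 ≠ 1, so there is no saddle point; optimal play is mixed.
Let the attacker play North with probability p. Expected payoff against Fortify: (-6)p + 8(1−p) = −14p + 8; against Screen: 1p + (-4)(1−p) = 5p − 4.
Setting these equal: −14p + 8 = 5p − 4 ⇒ −19p = -12 ⇒ p = 12/19, and the value is (-14)·(12/19) + 8 = -16/19.
For the defender: with q = P(Fortify), equating North's and South's payoffs gives −7q + 1 = 12q − 4 ⇒ q = 5/19.

12/19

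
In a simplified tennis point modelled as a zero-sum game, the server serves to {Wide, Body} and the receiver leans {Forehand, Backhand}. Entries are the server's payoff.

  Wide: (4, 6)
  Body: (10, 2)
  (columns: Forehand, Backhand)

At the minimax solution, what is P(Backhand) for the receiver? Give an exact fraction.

Row minima: Wide → 4, Body → 2; maximin = 4.
Column maxima: Forehand → 10, Backhand → 6; minimax = 6.
4 ≠ 6, so there is no saddle point; optimal play is mixed.
Let the server play Wide with probability p. Expected payoff against Forehand: 4p + 10(1−p) = −6p + 10; against Backhand: 6p + 2(1−p) = 4p + 2.
Setting these equal: −6p + 10 = 4p + 2 ⇒ −10p = -8 ⇒ p = 4/5, and the value is (-6)·(4/5) + 10 = 26/5.
For the receiver: with q = P(Forehand), equating Wide's and Body's payoffs gives −2q + 6 = 8q + 2 ⇒ q = 2/5.

3/5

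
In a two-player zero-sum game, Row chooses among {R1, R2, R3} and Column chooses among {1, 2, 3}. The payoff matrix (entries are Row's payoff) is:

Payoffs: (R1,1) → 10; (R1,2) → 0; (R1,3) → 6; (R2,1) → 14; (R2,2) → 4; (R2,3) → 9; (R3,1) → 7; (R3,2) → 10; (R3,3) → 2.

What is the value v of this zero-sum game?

82/13

Row minima: R1 → 0, R2 → 4, R3 → 2; maximin = 4.
Column maxima: 1 → 14, 2 → 10, 3 → 9; minimax = 9.
4 ≠ 9, so there is no saddle point; optimal play is mixed.
R1 is strictly dominated by R2, so Row never plays it.
1 is strictly dominated by 3 (it gives Row strictly more in every row), so Column never plays it.
On the remaining 2×2 (R2, R3 vs 2, 3):
Let Row play R2 with probability p. Expected payoff against 2: 4p + 10(1−p) = −6p + 10; against 3: 9p + 2(1−p) = 7p + 2.
Setting these equal: −6p + 10 = 7p + 2 ⇒ −13p = -8 ⇒ p = 8/13, and the value is (-6)·(8/13) + 10 = 82/13.
For Column: with q = P(2), equating R2's and R3's payoffs gives −5q + 9 = 8q + 2 ⇒ q = 7/13.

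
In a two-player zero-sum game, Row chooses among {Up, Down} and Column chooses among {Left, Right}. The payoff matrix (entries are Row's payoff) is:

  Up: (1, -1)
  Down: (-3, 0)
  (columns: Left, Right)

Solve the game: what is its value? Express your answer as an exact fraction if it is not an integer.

Row minima: Up → -1, Down → -3; maximin = -1.
Column maxima: Left → 1, Right → 0; minimax = 0.
-1 ≠ 0, so there is no saddle point; optimal play is mixed.
Let Row play Up with probability p. Expected payoff against Left: 1p + (-3)(1−p) = 4p − 3; against Right: (-1)p + 0(1−p) = −p.
Setting these equal: 4p − 3 = −p ⇒ 5p = 3 ⇒ p = 3/5, and the value is (4)·(3/5) − 3 = -3/5.
For Column: with q = P(Left), equating Up's and Down's payoffs gives 2q − 1 = −3q ⇒ q = 1/5.

-3/5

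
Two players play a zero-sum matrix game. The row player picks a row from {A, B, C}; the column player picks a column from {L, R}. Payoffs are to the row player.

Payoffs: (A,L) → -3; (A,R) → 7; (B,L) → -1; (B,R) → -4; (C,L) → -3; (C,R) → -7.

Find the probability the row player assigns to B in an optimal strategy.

Row minima: A → -3, B → -4, C → -7; maximin = -3.
Column maxima: L → -1, R → 7; minimax = -1.
-3 ≠ -1, so there is no saddle point; optimal play is mixed.
C is strictly dominated by B, so the row player never plays it.
On the remaining 2×2 (A, B vs L, R):
Let the row player play A with probability p. Expected payoff against L: (-3)p + (-1)(1−p) = −2p − 1; against R: 7p + (-4)(1−p) = 11p − 4.
Setting these equal: −2p − 1 = 11p − 4 ⇒ −13p = -3 ⇒ p = 3/13, and the value is (-2)·(3/13) − 1 = -19/13.
For the column player: with q = P(L), equating A's and B's payoffs gives −10q + 7 = 3q − 4 ⇒ q = 11/13.

10/13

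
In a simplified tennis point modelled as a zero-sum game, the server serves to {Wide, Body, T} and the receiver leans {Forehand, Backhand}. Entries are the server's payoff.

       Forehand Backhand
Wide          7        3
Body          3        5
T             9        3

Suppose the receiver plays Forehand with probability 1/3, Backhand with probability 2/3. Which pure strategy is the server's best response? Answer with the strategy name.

Expected payoff of Wide: (1/3)·7 + (2/3)·3 = 13/3.
Expected payoff of Body: (1/3)·3 + (2/3)·5 = 13/3.
Expected payoff of T: (1/3)·9 + (2/3)·3 = 5.
The largest is 5, so the server's best response is T.

T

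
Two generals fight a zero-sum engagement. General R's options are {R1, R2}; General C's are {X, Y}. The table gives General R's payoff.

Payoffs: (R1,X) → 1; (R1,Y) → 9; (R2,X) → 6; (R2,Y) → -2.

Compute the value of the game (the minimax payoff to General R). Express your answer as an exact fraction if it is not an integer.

Row minima: R1 → 1, R2 → -2; maximin = 1.
Column maxima: X → 6, Y → 9; minimax = 6.
1 ≠ 6, so there is no saddle point; optimal play is mixed.
Let General R play R1 with probability p. Expected payoff against X: 1p + 6(1−p) = −5p + 6; against Y: 9p + (-2)(1−p) = 11p − 2.
Setting these equal: −5p + 6 = 11p − 2 ⇒ −16p = -8 ⇒ p = 1/2, and the value is (-5)·(1/2) + 6 = 7/2.
For General C: with q = P(X), equating R1's and R2's payoffs gives −8q + 9 = 8q − 2 ⇒ q = 11/16.

7/2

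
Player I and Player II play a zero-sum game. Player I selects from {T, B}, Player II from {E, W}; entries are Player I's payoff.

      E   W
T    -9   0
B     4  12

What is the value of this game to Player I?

Row minima: T → -9, B → 4; maximin = 4.
Column maxima: E → 4, W → 12; minimax = 4.
Since maximin = minimax = 4, there is a saddle point and the value is 4.

4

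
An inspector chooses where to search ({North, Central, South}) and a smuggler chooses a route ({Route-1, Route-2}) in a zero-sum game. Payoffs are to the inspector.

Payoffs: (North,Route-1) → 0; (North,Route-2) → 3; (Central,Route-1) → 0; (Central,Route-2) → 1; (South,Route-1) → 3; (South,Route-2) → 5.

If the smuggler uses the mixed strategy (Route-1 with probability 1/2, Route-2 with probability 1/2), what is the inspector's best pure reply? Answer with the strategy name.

Expected payoff of North: (1/2)·0 + (1/2)·3 = 3/2.
Expected payoff of Central: (1/2)·0 + (1/2)·1 = 1/2.
Expected payoff of South: (1/2)·3 + (1/2)·5 = 4.
The largest is 4, so the inspector's best response is South.

South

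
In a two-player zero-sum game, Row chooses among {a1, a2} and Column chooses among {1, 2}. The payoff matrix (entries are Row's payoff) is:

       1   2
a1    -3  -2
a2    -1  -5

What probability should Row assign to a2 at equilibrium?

Row minima: a1 → -3, a2 → -5; maximin = -3.
Column maxima: 1 → -1, 2 → -2; minimax = -2.
-3 ≠ -2, so there is no saddle point; optimal play is mixed.
Let Row play a1 with probability p. Expected payoff against 1: (-3)p + (-1)(1−p) = −2p − 1; against 2: (-2)p + (-5)(1−p) = 3p − 5.
Setting these equal: −2p − 1 = 3p − 5 ⇒ −5p = -4 ⇒ p = 4/5, and the value is (-2)·(4/5) − 1 = -13/5.
For Column: with q = P(1), equating a1's and a2's payoffs gives −q − 2 = 4q − 5 ⇒ q = 3/5.

1/5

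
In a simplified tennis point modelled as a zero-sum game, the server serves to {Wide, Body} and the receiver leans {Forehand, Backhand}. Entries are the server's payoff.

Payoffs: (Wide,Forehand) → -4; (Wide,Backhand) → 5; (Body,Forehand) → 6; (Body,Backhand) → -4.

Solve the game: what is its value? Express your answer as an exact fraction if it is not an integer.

14/19

Row minima: Wide → -4, Body → -4; maximin = -4.
Column maxima: Forehand → 6, Backhand → 5; minimax = 5.
-4 ≠ 5, so there is no saddle point; optimal play is mixed.
Let the server play Wide with probability p. Expected payoff against Forehand: (-4)p + 6(1−p) = −10p + 6; against Backhand: 5p + (-4)(1−p) = 9p − 4.
Setting these equal: −10p + 6 = 9p − 4 ⇒ −19p = -10 ⇒ p = 10/19, and the value is (-10)·(10/19) + 6 = 14/19.
For the receiver: with q = P(Forehand), equating Wide's and Body's payoffs gives −9q + 5 = 10q − 4 ⇒ q = 9/19.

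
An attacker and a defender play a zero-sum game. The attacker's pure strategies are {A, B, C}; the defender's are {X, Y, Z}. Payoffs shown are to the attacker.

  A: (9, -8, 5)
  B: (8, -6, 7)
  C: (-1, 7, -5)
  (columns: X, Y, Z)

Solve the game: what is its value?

Row minima: A → -8, B → -6, C → -5; maximin = -5.
Column maxima: X → 9, Y → 7, Z → 7; minimax = 7.
-5 ≠ 7, so there is no saddle point; optimal play is mixed.
X is strictly dominated by Z (it gives the attacker strictly more in every row), so the defender never plays it.
With X eliminated, A is strictly dominated by B (B gives the attacker strictly more in every remaining column), so the attacker never plays it.
On the remaining 2×2 (B, C vs Y, Z):
Let the attacker play B with probability p. Expected payoff against Y: (-6)p + 7(1−p) = −13p + 7; against Z: 7p + (-5)(1−p) = 12p − 5.
Setting these equal: −13p + 7 = 12p − 5 ⇒ −25p = -12 ⇒ p = 12/25, and the value is (-13)·(12/25) + 7 = 19/25.
For the defender: with q = P(Y), equating B's and C's payoffs gives −13q + 7 = 12q − 5 ⇒ q = 12/25.

19/25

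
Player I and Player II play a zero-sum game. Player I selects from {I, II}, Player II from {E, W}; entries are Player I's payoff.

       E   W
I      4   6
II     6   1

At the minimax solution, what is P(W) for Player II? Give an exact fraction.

Row minima: I → 4, II → 1; maximin = 4.
Column maxima: E → 6, W → 6; minimax = 6.
4 ≠ 6, so there is no saddle point; optimal play is mixed.
Let Player I play I with probability p. Expected payoff against E: 4p + 6(1−p) = −2p + 6; against W: 6p + 1(1−p) = 5p + 1.
Setting these equal: −2p + 6 = 5p + 1 ⇒ −7p = -5 ⇒ p = 5/7, and the value is (-2)·(5/7) + 6 = 32/7.
For Player II: with q = P(E), equating I's and II's payoffs gives −2q + 6 = 5q + 1 ⇒ q = 5/7.

2/7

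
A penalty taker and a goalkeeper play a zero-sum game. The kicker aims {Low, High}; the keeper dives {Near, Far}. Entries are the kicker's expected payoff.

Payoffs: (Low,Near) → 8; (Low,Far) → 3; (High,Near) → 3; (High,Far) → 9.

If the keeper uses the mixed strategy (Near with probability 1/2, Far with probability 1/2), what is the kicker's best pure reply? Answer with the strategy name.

Expected payoff of Low: (1/2)·8 + (1/2)·3 = 11/2.
Expected payoff of High: (1/2)·3 + (1/2)·9 = 6.
The largest is 6, so the kicker's best response is High.

High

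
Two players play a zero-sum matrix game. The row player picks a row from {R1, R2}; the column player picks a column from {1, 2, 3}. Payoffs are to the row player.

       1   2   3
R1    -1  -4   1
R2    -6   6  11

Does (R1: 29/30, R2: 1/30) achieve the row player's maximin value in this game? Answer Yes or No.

No

Against 1 this mix gives (29/30)·(-1) + (1/30)·(-6) = -7/6.
Against 2 this mix gives (29/30)·(-4) + (1/30)·6 = -11/3.
Against 3 this mix gives (29/30)·1 + (1/30)·11 = 4/3.
The column player will play 2, holding the row player to -11/3. Shifting weight toward the row that does better against 2 would raise this floor (the equalizing mix achieves -2 against both 2 and 1), so the proposed strategy is not optimal.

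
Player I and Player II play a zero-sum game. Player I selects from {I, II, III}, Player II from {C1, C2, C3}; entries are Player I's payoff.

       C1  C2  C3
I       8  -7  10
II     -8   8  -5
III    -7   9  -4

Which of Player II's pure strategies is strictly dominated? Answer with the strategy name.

C1 holds Player I's payoff strictly below C3 in every row: 8 < 10, -8 < -5, -7 < -4.
So C3 is strictly dominated for Player II.

C3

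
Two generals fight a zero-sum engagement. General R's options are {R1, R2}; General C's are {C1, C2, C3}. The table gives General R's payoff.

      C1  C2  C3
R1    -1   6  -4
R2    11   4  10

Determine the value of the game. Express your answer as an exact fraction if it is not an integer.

Row minima: R1 → -4, R2 → 4; maximin = 4.
Column maxima: C1 → 11, C2 → 6, C3 → 10; minimax = 6.
4 ≠ 6, so there is no saddle point; optimal play is mixed.
C1 is strictly dominated by C3 (it gives General R strictly more in every row), so General C never plays it.
On the remaining 2×2 (R1, R2 vs C2, C3):
Let General R play R1 with probability p. Expected payoff against C2: 6p + 4(1−p) = 2p + 4; against C3: (-4)p + 10(1−p) = −14p + 10.
Setting these equal: 2p + 4 = −14p + 10 ⇒ 16p = 6 ⇒ p = 3/8, and the value is (2)·(3/8) + 4 = 19/4.
For General C: with q = P(C2), equating R1's and R2's payoffs gives 10q − 4 = −6q + 10 ⇒ q = 7/8.

19/4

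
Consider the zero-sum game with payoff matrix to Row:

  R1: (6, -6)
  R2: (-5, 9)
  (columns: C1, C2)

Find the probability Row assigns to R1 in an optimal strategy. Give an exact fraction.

7/13

Row minima: R1 → -6, R2 → -5; maximin = -5.
Column maxima: C1 → 6, C2 → 9; minimax = 6.
-5 ≠ 6, so there is no saddle point; optimal play is mixed.
Let Row play R1 with probability p. Expected payoff against C1: 6p + (-5)(1−p) = 11p − 5; against C2: (-6)p + 9(1−p) = −15p + 9.
Setting these equal: 11p − 5 = −15p + 9 ⇒ 26p = 14 ⇒ p = 7/13, and the value is (11)·(7/13) − 5 = 12/13.
For Column: with q = P(C1), equating R1's and R2's payoffs gives 12q − 6 = −14q + 9 ⇒ q = 15/26.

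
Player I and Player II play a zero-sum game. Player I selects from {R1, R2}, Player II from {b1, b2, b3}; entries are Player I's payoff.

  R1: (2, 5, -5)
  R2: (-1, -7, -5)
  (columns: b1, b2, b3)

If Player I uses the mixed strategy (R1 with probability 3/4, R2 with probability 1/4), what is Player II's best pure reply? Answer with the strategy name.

If Player II plays b1, Player I's expected payoff is (3/4)·2 + (1/4)·(-1) = 5/4.
If Player II plays b2, Player I's expected payoff is (3/4)·5 + (1/4)·(-7) = 2.
If Player II plays b3, Player I's expected payoff is (3/4)·(-5) + (1/4)·(-5) = -5.
Player II minimizes Player I's payoff; the smallest is -5, so the best response is b3.

b3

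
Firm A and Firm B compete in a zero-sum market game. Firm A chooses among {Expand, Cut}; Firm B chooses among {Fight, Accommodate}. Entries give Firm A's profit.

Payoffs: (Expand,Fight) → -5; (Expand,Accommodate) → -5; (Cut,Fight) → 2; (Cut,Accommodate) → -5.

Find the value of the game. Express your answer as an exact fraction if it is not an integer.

Row minima: Expand → -5, Cut → -5; maximin = -5.
Column maxima: Fight → 2, Accommodate → -5; minimax = -5.
Since maximin = minimax = -5, there is a saddle point and the value is -5.

-5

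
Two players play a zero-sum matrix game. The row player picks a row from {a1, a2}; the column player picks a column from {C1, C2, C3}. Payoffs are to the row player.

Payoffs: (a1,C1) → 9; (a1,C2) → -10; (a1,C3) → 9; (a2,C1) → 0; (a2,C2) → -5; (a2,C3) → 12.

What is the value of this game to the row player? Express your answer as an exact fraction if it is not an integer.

Row minima: a1 → -10, a2 → -5; maximin = -5.
Column maxima: C1 → 9, C2 → -5, C3 → 12; minimax = -5.
Since maximin = minimax = -5, there is a saddle point and the value is -5.

-5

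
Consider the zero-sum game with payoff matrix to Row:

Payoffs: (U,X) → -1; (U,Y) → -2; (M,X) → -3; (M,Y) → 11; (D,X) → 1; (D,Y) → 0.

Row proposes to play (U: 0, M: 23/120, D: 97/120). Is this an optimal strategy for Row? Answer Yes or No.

No

Against X this mix gives (23/120)·(-3) + (97/120)·1 = 7/30.
Against Y this mix gives (23/120)·11 + (97/120)·0 = 253/120.
Column will play X, holding Row to 7/30. Shifting weight toward the row that does better against X would raise this floor (the equalizing mix achieves 11/15 against both X and Y), so the proposed strategy is not optimal.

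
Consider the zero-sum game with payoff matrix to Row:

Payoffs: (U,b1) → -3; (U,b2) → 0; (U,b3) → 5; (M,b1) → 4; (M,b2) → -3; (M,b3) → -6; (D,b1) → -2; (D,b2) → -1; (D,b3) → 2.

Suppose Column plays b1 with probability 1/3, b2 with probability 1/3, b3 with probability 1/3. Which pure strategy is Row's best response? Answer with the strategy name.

Expected payoff of U: (1/3)·(-3) + (1/3)·0 + (1/3)·5 = 2/3.
Expected payoff of M: (1/3)·4 + (1/3)·(-3) + (1/3)·(-6) = -5/3.
Expected payoff of D: (1/3)·(-2) + (1/3)·(-1) + (1/3)·2 = -1/3.
The largest is 2/3, so Row's best response is U.

U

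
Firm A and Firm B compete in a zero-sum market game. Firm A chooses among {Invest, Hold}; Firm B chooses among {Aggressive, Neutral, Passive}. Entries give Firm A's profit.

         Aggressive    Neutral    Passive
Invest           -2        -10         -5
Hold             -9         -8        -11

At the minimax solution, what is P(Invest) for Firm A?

Row minima: Invest → -10, Hold → -11; maximin = -10.
Column maxima: Aggressive → -2, Neutral → -8, Passive → -5; minimax = -8.
-10 ≠ -8, so there is no saddle point; optimal play is mixed.
Aggressive is strictly dominated by Passive (it gives Firm A strictly more in every row), so Firm B never plays it.
On the remaining 2×2 (Invest, Hold vs Neutral, Passive):
Let Firm A play Invest with probability p. Expected payoff against Neutral: (-10)p + (-8)(1−p) = −2p − 8; against Passive: (-5)p + (-11)(1−p) = 6p − 11.
Setting these equal: −2p − 8 = 6p − 11 ⇒ −8p = -3 ⇒ p = 3/8, and the value is (-2)·(3/8) − 8 = -35/4.
For Firm B: with q = P(Neutral), equating Invest's and Hold's payoffs gives −5q − 5 = 3q − 11 ⇒ q = 3/4.

3/8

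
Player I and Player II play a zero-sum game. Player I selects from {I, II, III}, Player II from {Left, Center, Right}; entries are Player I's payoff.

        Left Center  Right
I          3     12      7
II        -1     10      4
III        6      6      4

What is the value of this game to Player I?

Row minima: I → 3, II → -1, III → 4; maximin = 4.
Column maxima: Left → 6, Center → 12, Right → 7; minimax = 6.
4 ≠ 6, so there is no saddle point; optimal play is mixed.
II is strictly dominated by I, so Player I never plays it.
Center is strictly dominated by Right (it gives Player I strictly more in every row), so Player II never plays it.
On the remaining 2×2 (I, III vs Left, Right):
Let Player I play I with probability p. Expected payoff against Left: 3p + 6(1−p) = −3p + 6; against Right: 7p + 4(1−p) = 3p + 4.
Setting these equal: −3p + 6 = 3p + 4 ⇒ −6p = -2 ⇒ p = 1/3, and the value is (-3)·(1/3) + 6 = 5.
For Player II: with q = P(Left), equating I's and III's payoffs gives −4q + 7 = 2q + 4 ⇒ q = 1/2.

5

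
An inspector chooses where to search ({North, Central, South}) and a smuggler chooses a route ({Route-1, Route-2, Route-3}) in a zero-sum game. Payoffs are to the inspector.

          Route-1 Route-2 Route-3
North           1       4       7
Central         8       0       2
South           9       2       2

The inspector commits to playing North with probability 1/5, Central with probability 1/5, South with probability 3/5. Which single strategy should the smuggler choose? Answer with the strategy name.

Route-2

If the smuggler plays Route-1, the inspector's expected payoff is (1/5)·1 + (1/5)·8 + (3/5)·9 = 36/5.
If the smuggler plays Route-2, the inspector's expected payoff is (1/5)·4 + (1/5)·0 + (3/5)·2 = 2.
If the smuggler plays Route-3, the inspector's expected payoff is (1/5)·7 + (1/5)·2 + (3/5)·2 = 3.
The smuggler minimizes the inspector's payoff; the smallest is 2, so the best response is Route-2.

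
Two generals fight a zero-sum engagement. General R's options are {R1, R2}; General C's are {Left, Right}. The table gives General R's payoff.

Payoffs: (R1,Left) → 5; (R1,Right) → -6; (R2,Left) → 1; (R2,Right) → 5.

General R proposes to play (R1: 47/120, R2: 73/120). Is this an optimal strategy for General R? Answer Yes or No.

Against Left this mix gives (47/120)·5 + (73/120)·1 = 77/30.
Against Right this mix gives (47/120)·(-6) + (73/120)·5 = 83/120.
General C will play Right, holding General R to 83/120. Shifting weight toward the row that does better against Right would raise this floor (the equalizing mix achieves 31/15 against both Right and Left), so the proposed strategy is not optimal.

No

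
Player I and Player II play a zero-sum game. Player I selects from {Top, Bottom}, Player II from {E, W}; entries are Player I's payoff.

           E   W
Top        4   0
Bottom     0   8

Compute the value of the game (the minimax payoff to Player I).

8/3

Row minima: Top → 0, Bottom → 0; maximin = 0.
Column maxima: E → 4, W → 8; minimax = 4.
0 ≠ 4, so there is no saddle point; optimal play is mixed.
Let Player I play Top with probability p. Expected payoff against E: 4p + 0(1−p) = 4p; against W: 0p + 8(1−p) = −8p + 8.
Setting these equal: 4p = −8p + 8 ⇒ 12p = 8 ⇒ p = 2/3, and the value is (4)·(2/3) = 8/3.
For Player II: with q = P(E), equating Top's and Bottom's payoffs gives 4q = −8q + 8 ⇒ q = 2/3.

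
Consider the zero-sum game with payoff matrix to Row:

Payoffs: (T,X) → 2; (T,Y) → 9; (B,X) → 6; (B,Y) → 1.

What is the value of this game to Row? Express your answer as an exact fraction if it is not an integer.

13/3

Row minima: T → 2, B → 1; maximin = 2.
Column maxima: X → 6, Y → 9; minimax = 6.
2 ≠ 6, so there is no saddle point; optimal play is mixed.
Let Row play T with probability p. Expected payoff against X: 2p + 6(1−p) = −4p + 6; against Y: 9p + 1(1−p) = 8p + 1.
Setting these equal: −4p + 6 = 8p + 1 ⇒ −12p = -5 ⇒ p = 5/12, and the value is (-4)·(5/12) + 6 = 13/3.
For Column: with q = P(X), equating T's and B's payoffs gives −7q + 9 = 5q + 1 ⇒ q = 2/3.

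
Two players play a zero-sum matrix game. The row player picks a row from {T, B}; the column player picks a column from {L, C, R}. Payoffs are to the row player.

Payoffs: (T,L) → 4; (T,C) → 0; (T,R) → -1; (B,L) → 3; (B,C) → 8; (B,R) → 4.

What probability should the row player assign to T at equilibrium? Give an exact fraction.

1/6

Row minima: T → -1, B → 3; maximin = 3.
Column maxima: L → 4, C → 8, R → 4; minimax = 4.
3 ≠ 4, so there is no saddle point; optimal play is mixed.
C is strictly dominated by R (it gives the row player strictly more in every row), so the column player never plays it.
On the remaining 2×2 (T, B vs L, R):
Let the row player play T with probability p. Expected payoff against L: 4p + 3(1−p) = p + 3; against R: (-1)p + 4(1−p) = −5p + 4.
Setting these equal: p + 3 = −5p + 4 ⇒ 6p = 1 ⇒ p = 1/6, and the value is (1)·(1/6) + 3 = 19/6.
For the column player: with q = P(L), equating T's and B's payoffs gives 5q − 1 = −q + 4 ⇒ q = 5/6.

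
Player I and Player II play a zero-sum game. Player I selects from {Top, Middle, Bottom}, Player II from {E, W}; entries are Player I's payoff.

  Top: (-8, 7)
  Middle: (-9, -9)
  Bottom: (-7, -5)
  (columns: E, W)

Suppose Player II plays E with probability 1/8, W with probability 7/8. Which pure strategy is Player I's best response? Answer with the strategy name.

Top

Expected payoff of Top: (1/8)·(-8) + (7/8)·7 = 41/8.
Expected payoff of Middle: (1/8)·(-9) + (7/8)·(-9) = -9.
Expected payoff of Bottom: (1/8)·(-7) + (7/8)·(-5) = -21/4.
The largest is 41/8, so Player I's best response is Top.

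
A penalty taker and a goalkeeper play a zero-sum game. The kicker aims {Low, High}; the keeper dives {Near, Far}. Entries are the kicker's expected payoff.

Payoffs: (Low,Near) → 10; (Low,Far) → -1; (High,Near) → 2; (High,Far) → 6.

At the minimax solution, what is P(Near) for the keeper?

Row minima: Low → -1, High → 2; maximin = 2.
Column maxima: Near → 10, Far → 6; minimax = 6.
2 ≠ 6, so there is no saddle point; optimal play is mixed.
Let the kicker play Low with probability p. Expected payoff against Near: 10p + 2(1−p) = 8p + 2; against Far: (-1)p + 6(1−p) = −7p + 6.
Setting these equal: 8p + 2 = −7p + 6 ⇒ 15p = 4 ⇒ p = 4/15, and the value is (8)·(4/15) + 2 = 62/15.
For the keeper: with q = P(Near), equating Low's and High's payoffs gives 11q − 1 = −4q + 6 ⇒ q = 7/15.

7/15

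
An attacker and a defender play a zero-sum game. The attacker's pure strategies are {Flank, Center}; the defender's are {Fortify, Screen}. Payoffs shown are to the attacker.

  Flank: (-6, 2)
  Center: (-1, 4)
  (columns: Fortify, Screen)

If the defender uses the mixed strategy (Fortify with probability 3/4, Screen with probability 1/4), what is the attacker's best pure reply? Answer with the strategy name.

Center

Expected payoff of Flank: (3/4)·(-6) + (1/4)·2 = -4.
Expected payoff of Center: (3/4)·(-1) + (1/4)·4 = 1/4.
The largest is 1/4, so the attacker's best response is Center.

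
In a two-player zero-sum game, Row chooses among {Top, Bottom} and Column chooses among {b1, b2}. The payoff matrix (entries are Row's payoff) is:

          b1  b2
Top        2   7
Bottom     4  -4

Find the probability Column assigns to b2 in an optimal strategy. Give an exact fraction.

2/13

Row minima: Top → 2, Bottom → -4; maximin = 2.
Column maxima: b1 → 4, b2 → 7; minimax = 4.
2 ≠ 4, so there is no saddle point; optimal play is mixed.
Let Row play Top with probability p. Expected payoff against b1: 2p + 4(1−p) = −2p + 4; against b2: 7p + (-4)(1−p) = 11p − 4.
Setting these equal: −2p + 4 = 11p − 4 ⇒ −13p = -8 ⇒ p = 8/13, and the value is (-2)·(8/13) + 4 = 36/13.
For Column: with q = P(b1), equating Top's and Bottom's payoffs gives −5q + 7 = 8q − 4 ⇒ q = 11/13.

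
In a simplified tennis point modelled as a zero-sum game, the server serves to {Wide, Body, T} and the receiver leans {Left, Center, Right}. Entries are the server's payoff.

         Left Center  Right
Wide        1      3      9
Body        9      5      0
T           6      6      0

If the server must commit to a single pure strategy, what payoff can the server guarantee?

1

Row minima: Wide → 1, Body → 0, T → 0.
The best of these is 1.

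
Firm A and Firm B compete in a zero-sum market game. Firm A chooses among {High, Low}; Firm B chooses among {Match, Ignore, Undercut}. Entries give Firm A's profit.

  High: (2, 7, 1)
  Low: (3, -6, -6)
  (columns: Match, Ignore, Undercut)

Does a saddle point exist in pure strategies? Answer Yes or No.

Row minima: High → 1, Low → -6; maximin = 1.
Column maxima: Match → 3, Ignore → 7, Undercut → 1; minimax = 1.
maximin = minimax = 1, so a saddle point exists.

Yes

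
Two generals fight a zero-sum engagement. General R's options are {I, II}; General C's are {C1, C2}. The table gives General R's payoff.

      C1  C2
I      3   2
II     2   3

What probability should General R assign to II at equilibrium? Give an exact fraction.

1/2

Row minima: I → 2, II → 2; maximin = 2.
Column maxima: C1 → 3, C2 → 3; minimax = 3.
2 ≠ 3, so there is no saddle point; optimal play is mixed.
Let General R play I with probability p. Expected payoff against C1: 3p + 2(1−p) = p + 2; against C2: 2p + 3(1−p) = −p + 3.
Setting these equal: p + 2 = −p + 3 ⇒ 2p = 1 ⇒ p = 1/2, and the value is (1)·(1/2) + 2 = 5/2.
For General C: with q = P(C1), equating I's and II's payoffs gives q + 2 = −q + 3 ⇒ q = 1/2.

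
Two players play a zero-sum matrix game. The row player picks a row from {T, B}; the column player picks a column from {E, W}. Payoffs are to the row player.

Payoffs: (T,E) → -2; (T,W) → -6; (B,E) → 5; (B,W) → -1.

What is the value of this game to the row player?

Row minima: T → -6, B → -1; maximin = -1.
Column maxima: E → 5, W → -1; minimax = -1.
Since maximin = minimax = -1, there is a saddle point and the value is -1.

-1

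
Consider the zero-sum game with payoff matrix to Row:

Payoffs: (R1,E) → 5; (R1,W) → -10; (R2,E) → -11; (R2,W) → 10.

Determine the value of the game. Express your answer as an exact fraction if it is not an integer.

-5/3

Row minima: R1 → -10, R2 → -11; maximin = -10.
Column maxima: E → 5, W → 10; minimax = 5.
-10 ≠ 5, so there is no saddle point; optimal play is mixed.
Let Row play R1 with probability p. Expected payoff against E: 5p + (-11)(1−p) = 16p − 11; against W: (-10)p + 10(1−p) = −20p + 10.
Setting these equal: 16p − 11 = −20p + 10 ⇒ 36p = 21 ⇒ p = 7/12, and the value is (16)·(7/12) − 11 = -5/3.
For Column: with q = P(E), equating R1's and R2's payoffs gives 15q − 10 = −21q + 10 ⇒ q = 5/9.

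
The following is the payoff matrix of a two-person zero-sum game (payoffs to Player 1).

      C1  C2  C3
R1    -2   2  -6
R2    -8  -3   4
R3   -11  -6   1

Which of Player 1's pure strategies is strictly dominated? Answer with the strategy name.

R2 gives a strictly higher payoff than R3 against every column: -8 > -11, -3 > -6, 4 > 1.
So R3 is strictly dominated and Player 1 never plays it.

R3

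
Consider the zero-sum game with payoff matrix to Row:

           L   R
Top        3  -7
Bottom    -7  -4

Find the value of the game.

-61/13

Row minima: Top → -7, Bottom → -7; maximin = -7.
Column maxima: L → 3, R → -4; minimax = -4.
-7 ≠ -4, so there is no saddle point; optimal play is mixed.
Let Row play Top with probability p. Expected payoff against L: 3p + (-7)(1−p) = 10p − 7; against R: (-7)p + (-4)(1−p) = −3p − 4.
Setting these equal: 10p − 7 = −3p − 4 ⇒ 13p = 3 ⇒ p = 3/13, and the value is (10)·(3/13) − 7 = -61/13.
For Column: with q = P(L), equating Top's and Bottom's payoffs gives 10q − 7 = −3q − 4 ⇒ q = 3/13.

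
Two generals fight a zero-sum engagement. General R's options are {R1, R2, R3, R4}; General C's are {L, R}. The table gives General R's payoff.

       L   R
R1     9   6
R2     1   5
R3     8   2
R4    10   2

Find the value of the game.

6

Row minima: R1 → 6, R2 → 1, R3 → 2, R4 → 2; maximin = 6.
Column maxima: L → 10, R → 6; minimax = 6.
Since maximin = minimax = 6, there is a saddle point and the value is 6.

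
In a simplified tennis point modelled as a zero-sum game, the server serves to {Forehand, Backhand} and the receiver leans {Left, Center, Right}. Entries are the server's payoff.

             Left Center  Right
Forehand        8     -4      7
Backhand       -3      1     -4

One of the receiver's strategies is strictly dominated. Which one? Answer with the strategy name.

Right holds the server's payoff strictly below Left in every row: 7 < 8, -4 < -3.
So Left is strictly dominated for the receiver.

Left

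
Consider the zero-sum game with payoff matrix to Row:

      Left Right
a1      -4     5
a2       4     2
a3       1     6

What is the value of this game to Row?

22/7

Row minima: a1 → -4, a2 → 2, a3 → 1; maximin = 2.
Column maxima: Left → 4, Right → 6; minimax = 4.
2 ≠ 4, so there is no saddle point; optimal play is mixed.
a1 is strictly dominated by a3, so Row never plays it.
On the remaining 2×2 (a2, a3 vs Left, Right):
Let Row play a2 with probability p. Expected payoff against Left: 4p + 1(1−p) = 3p + 1; against Right: 2p + 6(1−p) = −4p + 6.
Setting these equal: 3p + 1 = −4p + 6 ⇒ 7p = 5 ⇒ p = 5/7, and the value is (3)·(5/7) + 1 = 22/7.
For Column: with q = P(Left), equating a2's and a3's payoffs gives 2q + 2 = −5q + 6 ⇒ q = 4/7.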